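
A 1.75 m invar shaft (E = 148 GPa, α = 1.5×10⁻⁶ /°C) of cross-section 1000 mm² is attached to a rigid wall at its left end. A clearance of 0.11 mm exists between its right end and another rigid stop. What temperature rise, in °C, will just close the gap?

Contact occurs when the free expansion equals the gap: αΔT L = 0.11 mm.
So ΔT = g/(αL) = 0.11/(1.5×10⁻⁶ × 1750) = 41.9 °C.

ΔT ≈ 41.9 °C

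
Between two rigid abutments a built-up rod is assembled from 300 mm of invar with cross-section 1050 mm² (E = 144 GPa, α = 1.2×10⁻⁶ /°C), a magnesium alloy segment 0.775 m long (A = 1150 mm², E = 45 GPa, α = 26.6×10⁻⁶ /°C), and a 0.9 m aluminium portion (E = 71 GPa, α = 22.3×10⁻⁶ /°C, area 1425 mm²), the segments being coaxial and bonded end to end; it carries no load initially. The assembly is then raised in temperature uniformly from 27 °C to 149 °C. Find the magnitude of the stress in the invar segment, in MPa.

σ ≈ 184 MPa (compressive)

If the supports were absent, the total length change would be Σ αᵢΔT Lᵢ = 1.2×10⁻⁶×122×300 + 26.6×10⁻⁶×122×775 + 22.3×10⁻⁶×122×900 = 5.007 mm.
Since the ends are fixed, an axial force P builds up, equal in every segment, with P · Σ Lᵢ/(AᵢEᵢ) = δ_free.
Σ Lᵢ/(AᵢEᵢ) = 300/(1050×144×10³) + 775/(1150×45×10³) + 900/(1425×71×10³) = 2.586×10⁻⁵ mm/N.
P = 5.007 / 2.586×10⁻⁵ = 193700 N = 193.7 kN, compressive.
σ_{invar} = P / A = 193700 / 1050 = 184.5 MPa.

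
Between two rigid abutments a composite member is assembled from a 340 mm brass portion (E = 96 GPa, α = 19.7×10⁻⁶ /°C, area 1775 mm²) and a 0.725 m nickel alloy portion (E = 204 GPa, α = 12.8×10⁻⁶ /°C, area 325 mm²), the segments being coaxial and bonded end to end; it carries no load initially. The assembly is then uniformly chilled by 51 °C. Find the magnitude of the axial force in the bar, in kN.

Free thermal contraction of the whole bar: Σ αᵢΔT Lᵢ = 19.7×10⁻⁶×51×340 + 12.8×10⁻⁶×51×725 = 0.8149 mm.
The walls prevent any net length change, so an axial force P (same in every segment) develops. Compatibility: P · Σ Lᵢ/(AᵢEᵢ) = δ_free.
Σ Lᵢ/(AᵢEᵢ) = 340/(1775×96×10³) + 725/(325×204×10³) = 1.293×10⁻⁵ mm/N.
Hence P = δ_free / Σ(L/AE) = 0.8149/1.293×10⁻⁵ = 63.02 kN (tensile).

P ≈ 63 kN (tensile)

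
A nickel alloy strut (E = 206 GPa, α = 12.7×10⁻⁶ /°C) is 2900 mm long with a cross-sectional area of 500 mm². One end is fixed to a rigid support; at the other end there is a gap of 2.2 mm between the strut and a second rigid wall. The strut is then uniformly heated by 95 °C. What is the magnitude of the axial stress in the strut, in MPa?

σ ≈ 92.3 MPa (compressive)

Unrestrained expansion: δ_free = αΔT L = 12.7×10⁻⁶ × 95 × 2900 = 3.499 mm.
The gap closes (δ_free > 2.2 mm) and the wall then resists a further 3.499 − 2.2 = 1.299 mm of expansion.
That suppressed elongation corresponds to σ = E·Δ/L = 206×10³ × 1.299/2900 = 92.26 MPa.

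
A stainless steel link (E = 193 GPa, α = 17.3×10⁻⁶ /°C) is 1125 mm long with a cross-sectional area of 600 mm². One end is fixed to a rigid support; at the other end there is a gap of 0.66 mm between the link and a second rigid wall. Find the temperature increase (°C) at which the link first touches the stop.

ΔT ≈ 33.9 °C

The gap closes when αΔT L = 0.66 mm, since the link is still unstressed at that instant.
ΔT = 0.66 / (17.3×10⁻⁶ × 1125) = 33.91 °C.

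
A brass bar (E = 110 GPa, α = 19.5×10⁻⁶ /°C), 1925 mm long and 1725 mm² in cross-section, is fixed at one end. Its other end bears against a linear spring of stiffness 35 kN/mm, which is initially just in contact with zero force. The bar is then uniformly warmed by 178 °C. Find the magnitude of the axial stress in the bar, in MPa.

σ ≈ 100 MPa (compressive)

Free thermal expansion: δ_free = αΔT L = 19.5×10⁻⁶ × 178 × 1925 = 6.682 mm.
Let P be the compressive force at the spring. The bar shortens elastically by PL/(AE) and the spring compresses by P/k; together these equal δ_free.
P [ L/(AE) + 1/k ] = δ_free → P [ 1925/(1725×110×10³) + 1/(35×10³) ] = 6.682.
P = 6.682 / 3.872×10⁻⁵ = 172600 N.
σ = P/A = 172600/1725 = 100 MPa.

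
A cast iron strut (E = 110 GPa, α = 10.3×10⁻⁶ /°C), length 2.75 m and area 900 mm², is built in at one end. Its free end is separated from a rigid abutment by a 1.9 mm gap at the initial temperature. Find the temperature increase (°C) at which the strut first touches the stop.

The gap closes when αΔT L = 1.9 mm, since the strut is still unstressed at that instant.
ΔT = 1.9 / (10.3×10⁻⁶ × 2750) = 67.08 °C.

ΔT ≈ 67.1 °C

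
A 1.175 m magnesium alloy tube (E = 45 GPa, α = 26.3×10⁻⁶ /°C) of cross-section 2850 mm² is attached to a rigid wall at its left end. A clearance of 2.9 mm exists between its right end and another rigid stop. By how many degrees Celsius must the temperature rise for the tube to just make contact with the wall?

ΔT ≈ 93.8 °C

The gap closes when αΔT L = 2.9 mm, since the tube is still unstressed at that instant.
ΔT = 2.9 / (26.3×10⁻⁶ × 1175) = 93.84 °C.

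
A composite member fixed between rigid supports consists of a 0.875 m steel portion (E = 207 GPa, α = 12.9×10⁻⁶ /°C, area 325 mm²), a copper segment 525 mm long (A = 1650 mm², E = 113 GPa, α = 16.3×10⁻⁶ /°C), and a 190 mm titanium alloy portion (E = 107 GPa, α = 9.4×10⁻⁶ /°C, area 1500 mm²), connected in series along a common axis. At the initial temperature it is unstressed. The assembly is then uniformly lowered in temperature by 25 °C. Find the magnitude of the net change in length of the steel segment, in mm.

Free thermal contraction of the whole bar: Σ αᵢΔT Lᵢ = 12.9×10⁻⁶×25×875 + 16.3×10⁻⁶×25×525 + 9.4×10⁻⁶×25×190 = 0.5408 mm.
The rigid supports impose zero overall length change; the single axial force P common to all segments must satisfy P Σ Lᵢ/(AᵢEᵢ) = δ_free.
Σ Lᵢ/(AᵢEᵢ) = 875/(325×207×10³) + 525/(1650×113×10³) + 190/(1500×107×10³) = 1.701×10⁻⁵ mm/N.
Hence P = δ_free / Σ(L/AE) = 0.5408/1.701×10⁻⁵ = 31.8 kN (tensile).
For the steel segment, free thermal change = 12.9×10⁻⁶×25×875 = 0.2822 mm and elastic change from P = 31800×875/(325×207×10³) = 0.4136 mm; these oppose, so the net change is 0.131 mm (segment lengthens).

|ΔL| ≈ 0.131 mm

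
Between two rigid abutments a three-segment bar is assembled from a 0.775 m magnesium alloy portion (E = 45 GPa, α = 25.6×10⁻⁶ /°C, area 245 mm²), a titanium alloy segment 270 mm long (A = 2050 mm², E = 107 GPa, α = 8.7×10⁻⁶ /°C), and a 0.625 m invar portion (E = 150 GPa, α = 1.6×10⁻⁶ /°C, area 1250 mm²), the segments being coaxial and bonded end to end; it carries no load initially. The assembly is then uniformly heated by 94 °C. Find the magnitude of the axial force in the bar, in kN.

P ≈ 29.1 kN (compressive)

With the walls removed the bar would change length by δ_free = Σ αᵢΔT Lᵢ = 25.6×10⁻⁶×94×775 + 8.7×10⁻⁶×94×270 + 1.6×10⁻⁶×94×625 = 2.18 mm.
The rigid supports impose zero overall length change; the single axial force P common to all segments must satisfy P Σ Lᵢ/(AᵢEᵢ) = δ_free.
The series flexibility is Σ Lᵢ/(AᵢEᵢ) = 775/(245×45×10³) + 270/(2050×107×10³) + 625/(1250×150×10³) = 7.486×10⁻⁵ mm/N.
P = 2.18 / 7.486×10⁻⁵ = 29120 N = 29.12 kN, compressive.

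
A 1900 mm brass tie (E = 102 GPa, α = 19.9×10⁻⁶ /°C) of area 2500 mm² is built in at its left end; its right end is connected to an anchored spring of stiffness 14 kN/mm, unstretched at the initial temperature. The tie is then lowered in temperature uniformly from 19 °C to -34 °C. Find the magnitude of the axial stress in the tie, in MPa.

σ ≈ 10.2 MPa (tensile)

The unrestrained thermal change is αΔT L = 19.9×10⁻⁶ × 53 × 1900 = 2.004 mm.
With a force P in the spring, the elastic change of the tie is PL/(AE) and that of the spring is P/k; compatibility requires their sum to equal δ_free.
So P = δ_free / [L/(AE) + 1/k] = 2.004 / [ 1900/(2500×102×10³) + 1/(14×10³) ].
P = 2.004 / 7.888×10⁻⁵ = 25400 N.
σ = P/A = 25400/2500 = 10.16 MPa.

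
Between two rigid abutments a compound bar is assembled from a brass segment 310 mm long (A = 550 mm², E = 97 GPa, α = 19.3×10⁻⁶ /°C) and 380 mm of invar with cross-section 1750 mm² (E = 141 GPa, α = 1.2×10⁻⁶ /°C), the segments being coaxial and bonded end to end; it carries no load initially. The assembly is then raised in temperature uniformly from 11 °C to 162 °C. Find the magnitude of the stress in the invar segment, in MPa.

σ ≈ 75.6 MPa (compressive)

With the walls removed the bar would change length by δ_free = Σ αᵢΔT Lᵢ = 19.3×10⁻⁶×151×310 + 1.2×10⁻⁶×151×380 = 0.9723 mm.
The rigid supports impose zero overall length change; the single axial force P common to all segments must satisfy P Σ Lᵢ/(AᵢEᵢ) = δ_free.
Σ Lᵢ/(AᵢEᵢ) = 310/(550×97×10³) + 380/(1750×141×10³) = 7.351×10⁻⁶ mm/N.
Hence P = δ_free / Σ(L/AE) = 0.9723/7.351×10⁻⁶ = 132.3 kN (compressive).
σ_{invar} = P / A = 132300 / 1750 = 75.58 MPa.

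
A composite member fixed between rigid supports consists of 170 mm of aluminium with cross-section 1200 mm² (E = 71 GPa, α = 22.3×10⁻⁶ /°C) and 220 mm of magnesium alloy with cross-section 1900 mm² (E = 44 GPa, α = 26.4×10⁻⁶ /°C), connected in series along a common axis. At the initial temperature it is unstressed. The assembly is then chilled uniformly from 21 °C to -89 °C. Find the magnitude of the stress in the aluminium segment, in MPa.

If the supports were absent, the total length change would be Σ αᵢΔT Lᵢ = 22.3×10⁻⁶×110×170 + 26.4×10⁻⁶×110×220 = 1.056 mm.
The rigid supports impose zero overall length change; the single axial force P common to all segments must satisfy P Σ Lᵢ/(AᵢEᵢ) = δ_free.
The series flexibility is Σ Lᵢ/(AᵢEᵢ) = 170/(1200×71×10³) + 220/(1900×44×10³) = 4.627×10⁻⁶ mm/N.
So P = 1.056 / 4.627×10⁻⁶ = 228.2 kN, tensile.
σ_{aluminium} = P / A = 228200 / 1200 = 190.2 MPa.

σ ≈ 190 MPa (tensile)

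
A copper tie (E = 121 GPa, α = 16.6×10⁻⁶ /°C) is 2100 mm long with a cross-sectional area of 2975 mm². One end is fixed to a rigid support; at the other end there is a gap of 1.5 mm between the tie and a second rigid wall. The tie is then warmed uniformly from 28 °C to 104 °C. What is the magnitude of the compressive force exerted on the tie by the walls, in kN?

Free thermal elongation = αΔT L = 16.6×10⁻⁶ × 76 × 2100 = 2.649 mm.
After closing the 1.5 mm clearance, 2.649 − 1.5 = 1.149 mm of expansion remains to be suppressed by the wall.
Compatibility: PL/(AE) = 1.149 mm, so σ = P/A = E × (1.149/2100) = 66.23 MPa.
Force on the wall = σA = 66.23 × 2975 mm² = 197 kN.

P ≈ 197 kN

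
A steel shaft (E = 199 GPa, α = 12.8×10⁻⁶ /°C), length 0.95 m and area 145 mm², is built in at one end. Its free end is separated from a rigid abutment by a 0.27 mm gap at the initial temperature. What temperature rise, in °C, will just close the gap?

The gap closes when αΔT L = 0.27 mm, since the shaft is still unstressed at that instant.
So ΔT = g/(αL) = 0.27/(12.8×10⁻⁶ × 950) = 22.2 °C.

ΔT ≈ 22.2 °C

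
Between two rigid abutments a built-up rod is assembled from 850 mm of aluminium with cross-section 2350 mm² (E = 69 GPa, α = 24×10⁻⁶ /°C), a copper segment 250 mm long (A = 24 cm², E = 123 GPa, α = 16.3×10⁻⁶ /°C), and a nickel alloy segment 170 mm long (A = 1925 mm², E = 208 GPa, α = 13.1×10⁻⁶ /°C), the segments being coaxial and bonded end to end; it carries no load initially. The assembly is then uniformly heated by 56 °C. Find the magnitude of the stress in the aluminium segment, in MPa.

σ ≈ 97.7 MPa (compressive)

If the supports were absent, the total length change would be Σ αᵢΔT Lᵢ = 24×10⁻⁶×56×850 + 16.3×10⁻⁶×56×250 + 13.1×10⁻⁶×56×170 = 1.495 mm.
Since the ends are fixed, an axial force P builds up, equal in every segment, with P · Σ Lᵢ/(AᵢEᵢ) = δ_free.
Σ Lᵢ/(AᵢEᵢ) = 850/(2350×69×10³) + 250/(2400×123×10³) + 170/(1925×208×10³) = 6.514×10⁻⁶ mm/N.
P = 1.495 / 6.514×10⁻⁶ = 229600 N = 229.6 kN, compressive.
σ_{aluminium} = P / A = 229600 / 2350 = 97.69 MPa.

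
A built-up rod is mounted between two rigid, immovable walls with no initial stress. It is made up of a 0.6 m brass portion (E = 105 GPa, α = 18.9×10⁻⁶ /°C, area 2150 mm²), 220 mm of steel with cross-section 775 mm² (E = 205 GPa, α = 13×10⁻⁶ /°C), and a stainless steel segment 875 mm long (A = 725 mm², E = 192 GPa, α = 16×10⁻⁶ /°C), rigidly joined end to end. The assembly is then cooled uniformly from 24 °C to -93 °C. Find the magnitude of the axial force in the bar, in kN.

If the supports were absent, the total length change would be Σ αᵢΔT Lᵢ = 18.9×10⁻⁶×117×600 + 13×10⁻⁶×117×220 + 16×10⁻⁶×117×875 = 3.299 mm.
The rigid supports impose zero overall length change; the single axial force P common to all segments must satisfy P Σ Lᵢ/(AᵢEᵢ) = δ_free.
The series flexibility is Σ Lᵢ/(AᵢEᵢ) = 600/(2150×105×10³) + 220/(775×205×10³) + 875/(725×192×10³) = 1.033×10⁻⁵ mm/N.
Hence P = δ_free / Σ(L/AE) = 3.299/1.033×10⁻⁵ = 319.4 kN (tensile).

P ≈ 319 kN (tensile)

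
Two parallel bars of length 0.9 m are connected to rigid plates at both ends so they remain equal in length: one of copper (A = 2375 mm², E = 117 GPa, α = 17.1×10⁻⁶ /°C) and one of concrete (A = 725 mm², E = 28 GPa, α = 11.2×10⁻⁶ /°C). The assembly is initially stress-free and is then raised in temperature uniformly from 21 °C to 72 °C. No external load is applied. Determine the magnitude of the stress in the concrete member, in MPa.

σ ≈ 7.85 MPa (tensile)

Both members must finish at the same length. With the larger α, the copper tends to over-expand; the plates restrain it, putting the copper in compression and the concrete in tension. With no external load the two internal forces are equal and opposite, magnitude P.
Equating the net (thermal + elastic) strains gives |α₁ − α₂|·ΔT = P·[1/(A₁E₁) + 1/(A₂E₂)].
|α₁ − α₂|·ΔT = 5.9×10⁻⁶ × 51 = 0.0003009.
1/(A₁E₁) + 1/(A₂E₂) = 1/(2375×117×10³) + 1/(725×28×10³) = 5.286×10⁻⁸ N⁻¹.
P = 0.0003009 / 5.286×10⁻⁸ = 5692 N = 5.692 kN.
σ_{concrete} = P/A₂ = 5692/725 = 7.852 MPa, tensile.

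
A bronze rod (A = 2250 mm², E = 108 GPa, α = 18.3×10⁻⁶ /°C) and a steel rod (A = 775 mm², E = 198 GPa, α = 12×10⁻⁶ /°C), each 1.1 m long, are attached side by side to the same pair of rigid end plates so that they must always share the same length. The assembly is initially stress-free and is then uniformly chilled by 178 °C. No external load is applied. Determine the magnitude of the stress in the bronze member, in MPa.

The bronze has the larger α, so on cooling it would change length more than the steel if both were free. The rigid plates force a common final length, so the bronze is put into tension and the steel into compression, with equal and opposite forces P (no external load).
Setting the final lengths equal and cancelling L: (α₁ − α₂)ΔT = P/(A₁E₁) + P/(A₂E₂).
|α₁ − α₂|·ΔT = 6.3×10⁻⁶ × 178 = 0.001121.
1/(A₁E₁) + 1/(A₂E₂) = 1/(2250×108×10³) + 1/(775×198×10³) = 1.063×10⁻⁸ N⁻¹.
P = 0.001121 / 1.063×10⁻⁸ = 105500 N = 105.5 kN.
σ_{bronze} = P/A₁ = 105500/2250 = 46.88 MPa, tensile.

σ ≈ 46.9 MPa (tensile)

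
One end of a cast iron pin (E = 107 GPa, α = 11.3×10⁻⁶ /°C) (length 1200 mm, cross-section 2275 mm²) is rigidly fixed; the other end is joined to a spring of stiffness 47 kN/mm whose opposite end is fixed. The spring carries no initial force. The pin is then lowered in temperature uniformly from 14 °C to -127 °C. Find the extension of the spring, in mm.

If the spring were absent the pin would shorten by αΔT L = 11.3×10⁻⁶ × 141 × 1200 = 1.912 mm.
Let P be the tensile force in the spring. The pin extends elastically by PL/(AE) and the spring stretches by P/k; together these equal δ_free.
So P = δ_free / [L/(AE) + 1/k] = 1.912 / [ 1200/(2275×107×10³) + 1/(47×10³) ].
P = 1.912 / 2.621×10⁻⁵ = 72960 N.
Spring extension = P/k = 72960/(47×10³) = 1.552 mm.

δ ≈ 1.55 mm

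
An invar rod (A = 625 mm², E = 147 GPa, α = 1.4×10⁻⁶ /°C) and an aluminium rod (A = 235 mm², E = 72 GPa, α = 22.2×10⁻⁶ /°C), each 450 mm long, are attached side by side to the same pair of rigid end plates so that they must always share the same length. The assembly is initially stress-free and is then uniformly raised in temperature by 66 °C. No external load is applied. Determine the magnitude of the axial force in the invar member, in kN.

P ≈ 19.6 kN (tensile in the invar)

Equilibrium of a rigid end plate with no external load gives equal and opposite internal forces ±P in the two members. Since α_{aluminium} > α_{invar}, heating drives the aluminium into compression and the invar into tension.
Setting the final lengths equal and cancelling L: (α₁ − α₂)ΔT = P/(A₁E₁) + P/(A₂E₂).
|α₁ − α₂|·ΔT = 20.8×10⁻⁶ × 66 = 0.001373.
1/(A₁E₁) + 1/(A₂E₂) = 1/(625×147×10³) + 1/(235×72×10³) = 6.999×10⁻⁸ N⁻¹.
P = 0.001373 / 6.999×10⁻⁸ = 19620 N = 19.62 kN.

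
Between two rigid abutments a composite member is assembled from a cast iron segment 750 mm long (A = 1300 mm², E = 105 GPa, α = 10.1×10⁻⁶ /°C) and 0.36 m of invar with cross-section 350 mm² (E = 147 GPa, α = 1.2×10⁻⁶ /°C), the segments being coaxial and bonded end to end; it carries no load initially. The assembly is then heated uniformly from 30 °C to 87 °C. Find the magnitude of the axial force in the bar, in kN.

P ≈ 36.5 kN (compressive)

With the walls removed the bar would change length by δ_free = Σ αᵢΔT Lᵢ = 10.1×10⁻⁶×57×750 + 1.2×10⁻⁶×57×360 = 0.4564 mm.
Since the ends are fixed, an axial force P builds up, equal in every segment, with P · Σ Lᵢ/(AᵢEᵢ) = δ_free.
Σ Lᵢ/(AᵢEᵢ) = 750/(1300×105×10³) + 360/(350×147×10³) = 1.249×10⁻⁵ mm/N.
P = 0.4564 / 1.249×10⁻⁵ = 36540 N = 36.54 kN, compressive.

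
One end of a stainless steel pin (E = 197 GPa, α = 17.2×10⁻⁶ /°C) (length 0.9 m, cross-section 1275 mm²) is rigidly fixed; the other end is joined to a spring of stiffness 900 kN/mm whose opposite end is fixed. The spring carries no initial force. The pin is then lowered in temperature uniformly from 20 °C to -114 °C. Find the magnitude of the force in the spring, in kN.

If the spring were absent the pin would shorten by αΔT L = 17.2×10⁻⁶ × 134 × 900 = 2.074 mm.
With a force P in the spring, the elastic change of the pin is PL/(AE) and that of the spring is P/k; compatibility requires their sum to equal δ_free.
P [ L/(AE) + 1/k ] = δ_free → P [ 900/(1275×197×10³) + 1/(900×10³) ] = 2.074.
P = 2.074 / 4.694×10⁻⁶ = 441900 N.

P ≈ 442 kN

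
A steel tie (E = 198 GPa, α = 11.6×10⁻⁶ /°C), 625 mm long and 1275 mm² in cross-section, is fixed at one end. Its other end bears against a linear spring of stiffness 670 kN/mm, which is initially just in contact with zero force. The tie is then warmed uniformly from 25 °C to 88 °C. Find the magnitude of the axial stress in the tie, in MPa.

Free thermal expansion: δ_free = αΔT L = 11.6×10⁻⁶ × 63 × 625 = 0.4567 mm.
Let P be the compressive force at the spring. The tie shortens elastically by PL/(AE) and the spring compresses by P/k; together these equal δ_free.
P [ L/(AE) + 1/k ] = δ_free → P [ 625/(1275×198×10³) + 1/(670×10³) ] = 0.4567.
P = 0.4567 / 3.968×10⁻⁶ = 115100 N.
σ = P/A = 115100/1275 = 90.27 MPa.

σ ≈ 90.3 MPa (compressive)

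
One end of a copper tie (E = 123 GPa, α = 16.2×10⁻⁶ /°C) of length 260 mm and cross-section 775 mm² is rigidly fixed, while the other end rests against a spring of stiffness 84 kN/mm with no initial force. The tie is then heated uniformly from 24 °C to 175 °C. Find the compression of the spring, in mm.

Free thermal expansion: δ_free = αΔT L = 16.2×10⁻⁶ × 151 × 260 = 0.636 mm.
Let P be the compressive force at the spring. The tie shortens elastically by PL/(AE) and the spring compresses by P/k; together these equal δ_free.
P [ L/(AE) + 1/k ] = δ_free → P [ 260/(775×123×10³) + 1/(84×10³) ] = 0.636.
P = 0.636 / 1.463×10⁻⁵ = 43470 N.
Spring compression = P/k = 43470/(84×10³) = 0.5175 mm.

δ ≈ 0.517 mm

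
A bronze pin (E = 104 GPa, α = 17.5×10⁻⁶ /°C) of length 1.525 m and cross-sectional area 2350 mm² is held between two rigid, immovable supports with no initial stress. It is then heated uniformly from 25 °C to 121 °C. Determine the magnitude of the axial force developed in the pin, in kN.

P ≈ 411 kN (compressive)

With zero net strain, σ = E·αΔT = 104 GPa × 17.5×10⁻⁶ × 96 = 174.7 MPa.
Axial force P = σA = 174.7 × 2350 = 410600 N = 410.6 kN, compressive.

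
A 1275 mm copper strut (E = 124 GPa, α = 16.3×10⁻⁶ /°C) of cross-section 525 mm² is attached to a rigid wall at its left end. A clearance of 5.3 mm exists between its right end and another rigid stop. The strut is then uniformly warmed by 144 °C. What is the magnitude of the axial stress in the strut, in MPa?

σ ≈ 0 MPa

If the wall were absent the strut would grow by αΔT L = 16.3×10⁻⁶ × 144 × 1275 = 2.993 mm.
Since δ_free = 2.99 mm is less than the 5.3 mm gap, the strut never touches the wall. No axial force develops.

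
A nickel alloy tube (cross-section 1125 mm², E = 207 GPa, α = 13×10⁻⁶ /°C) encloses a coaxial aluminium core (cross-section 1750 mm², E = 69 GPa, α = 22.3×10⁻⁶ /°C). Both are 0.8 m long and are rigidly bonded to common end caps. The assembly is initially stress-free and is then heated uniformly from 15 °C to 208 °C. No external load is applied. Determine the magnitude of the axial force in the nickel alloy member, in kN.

P ≈ 143 kN (tensile in the nickel alloy)

Equilibrium of a rigid end plate with no external load gives equal and opposite internal forces ±P in the two members. Since α_{aluminium} > α_{nickel alloy}, heating drives the aluminium into compression and the nickel alloy into tension.
Compatibility of the two members (thermal + elastic change equal): (α₁ − α₂)ΔT = P·[1/(A₁E₁) + 1/(A₂E₂)].
|α₁ − α₂|·ΔT = 9.3×10⁻⁶ × 193 = 0.001795.
1/(A₁E₁) + 1/(A₂E₂) = 1/(1125×207×10³) + 1/(1750×69×10³) = 1.258×10⁻⁸ N⁻¹.
P = 0.001795 / 1.258×10⁻⁸ = 142700 N = 142.7 kN.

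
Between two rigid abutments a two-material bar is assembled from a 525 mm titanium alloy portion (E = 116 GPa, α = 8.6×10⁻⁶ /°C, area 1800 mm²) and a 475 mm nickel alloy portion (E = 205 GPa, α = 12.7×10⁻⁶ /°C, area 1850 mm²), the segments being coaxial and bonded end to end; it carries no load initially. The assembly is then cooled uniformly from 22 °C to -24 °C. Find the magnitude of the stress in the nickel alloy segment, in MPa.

With the walls removed the bar would change length by δ_free = Σ αᵢΔT Lᵢ = 8.6×10⁻⁶×46×525 + 12.7×10⁻⁶×46×475 = 0.4852 mm.
The walls prevent any net length change, so an axial force P (same in every segment) develops. Compatibility: P · Σ Lᵢ/(AᵢEᵢ) = δ_free.
The series flexibility is Σ Lᵢ/(AᵢEᵢ) = 525/(1800×116×10³) + 475/(1850×205×10³) = 3.767×10⁻⁶ mm/N.
So P = 0.4852 / 3.767×10⁻⁶ = 128.8 kN, tensile.
σ_{nickel alloy} = P / A = 128800 / 1850 = 69.62 MPa.

σ ≈ 69.6 MPa (tensile)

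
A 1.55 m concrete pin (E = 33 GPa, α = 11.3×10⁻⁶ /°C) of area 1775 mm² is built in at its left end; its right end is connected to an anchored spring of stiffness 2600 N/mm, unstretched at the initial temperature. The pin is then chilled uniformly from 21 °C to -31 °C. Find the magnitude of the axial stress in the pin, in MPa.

If the spring were absent the pin would shorten by αΔT L = 11.3×10⁻⁶ × 52 × 1550 = 0.9108 mm.
Let P be the tensile force in the spring. The pin extends elastically by PL/(AE) and the spring stretches by P/k; together these equal δ_free.
So P = δ_free / [L/(AE) + 1/k] = 0.9108 / [ 1550/(1775×33×10³) + 1/(2600) ].
P = 0.9108 / 0.0004111 = 2216 N.
σ = P/A = 2216/1775 = 1.248 MPa.

σ ≈ 1.25 MPa (tensile)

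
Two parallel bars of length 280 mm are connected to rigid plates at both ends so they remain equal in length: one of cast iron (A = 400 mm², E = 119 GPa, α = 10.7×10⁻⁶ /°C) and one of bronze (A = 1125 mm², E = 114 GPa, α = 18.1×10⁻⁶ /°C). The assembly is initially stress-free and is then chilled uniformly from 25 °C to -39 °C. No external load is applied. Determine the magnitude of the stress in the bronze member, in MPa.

σ ≈ 14.6 MPa (tensile)

The bronze has the larger α, so on cooling it would change length more than the cast iron if both were free. The rigid plates force a common final length, so the bronze is put into tension and the cast iron into compression, with equal and opposite forces P (no external load).
Equating the net (thermal + elastic) strains gives |α₁ − α₂|·ΔT = P·[1/(A₁E₁) + 1/(A₂E₂)].
|α₁ − α₂|·ΔT = 7.4×10⁻⁶ × 64 = 0.0004736.
1/(A₁E₁) + 1/(A₂E₂) = 1/(400×119×10³) + 1/(1125×114×10³) = 2.881×10⁻⁸ N⁻¹.
P = 0.0004736 / 2.881×10⁻⁸ = 16440 N = 16.44 kN.
σ_{bronze} = P/A₂ = 16440/1125 = 14.61 MPa, tensile.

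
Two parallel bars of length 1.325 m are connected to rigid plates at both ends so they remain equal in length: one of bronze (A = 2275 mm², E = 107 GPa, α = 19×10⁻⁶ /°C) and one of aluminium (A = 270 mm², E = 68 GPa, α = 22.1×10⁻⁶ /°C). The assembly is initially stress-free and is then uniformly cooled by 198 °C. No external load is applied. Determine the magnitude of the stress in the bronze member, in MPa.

σ ≈ 4.61 MPa (compressive)

Both members must finish at the same length. With the larger α, the aluminium tends to over-contract; the plates restrain it, putting the aluminium in tension and the bronze in compression. With no external load the two internal forces are equal and opposite, magnitude P.
Setting the final lengths equal and cancelling L: (α₁ − α₂)ΔT = P/(A₁E₁) + P/(A₂E₂).
|α₁ − α₂|·ΔT = 3.1×10⁻⁶ × 198 = 0.0006138.
1/(A₁E₁) + 1/(A₂E₂) = 1/(2275×107×10³) + 1/(270×68×10³) = 5.857×10⁻⁸ N⁻¹.
P = 0.0006138 / 5.857×10⁻⁸ = 10480 N = 10.48 kN.
σ_{bronze} = P/A₁ = 10480/2275 = 4.606 MPa, compressive.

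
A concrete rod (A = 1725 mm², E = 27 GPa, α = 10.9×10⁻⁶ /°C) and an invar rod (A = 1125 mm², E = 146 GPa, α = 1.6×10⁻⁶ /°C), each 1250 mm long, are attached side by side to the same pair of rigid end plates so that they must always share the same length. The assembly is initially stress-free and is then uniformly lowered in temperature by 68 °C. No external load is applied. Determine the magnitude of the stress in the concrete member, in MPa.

σ ≈ 13.3 MPa (tensile)

Equilibrium of a rigid end plate with no external load gives equal and opposite internal forces ±P in the two members. Since α_{concrete} > α_{invar}, cooling drives the concrete into tension and the invar into compression.
Setting the final lengths equal and cancelling L: (α₁ − α₂)ΔT = P/(A₁E₁) + P/(A₂E₂).
|α₁ − α₂|·ΔT = 9.3×10⁻⁶ × 68 = 0.0006324.
1/(A₁E₁) + 1/(A₂E₂) = 1/(1725×27×10³) + 1/(1125×146×10³) = 2.756×10⁻⁸ N⁻¹.
So P = 0.0006324 / 2.756×10⁻⁸ = 22.95 kN.
σ_{concrete} = P/A₁ = 22950/1725 = 13.3 MPa, tensile.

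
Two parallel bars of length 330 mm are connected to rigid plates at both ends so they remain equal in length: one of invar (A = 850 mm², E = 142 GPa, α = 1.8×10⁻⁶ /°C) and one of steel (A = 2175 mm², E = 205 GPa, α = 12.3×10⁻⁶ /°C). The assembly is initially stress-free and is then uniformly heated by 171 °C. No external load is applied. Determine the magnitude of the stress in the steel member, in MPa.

σ ≈ 78.4 MPa (compressive)

Equilibrium of a rigid end plate with no external load gives equal and opposite internal forces ±P in the two members. Since α_{steel} > α_{invar}, heating drives the steel into compression and the invar into tension.
Compatibility of the two members (thermal + elastic change equal): (α₁ − α₂)ΔT = P·[1/(A₁E₁) + 1/(A₂E₂)].
|α₁ − α₂|·ΔT = 10.5×10⁻⁶ × 171 = 0.001796.
1/(A₁E₁) + 1/(A₂E₂) = 1/(850×142×10³) + 1/(2175×205×10³) = 1.053×10⁻⁸ N⁻¹.
So P = 0.001796 / 1.053×10⁻⁸ = 170.5 kN.
σ_{steel} = P/A₂ = 170500/2175 = 78.41 MPa, compressive.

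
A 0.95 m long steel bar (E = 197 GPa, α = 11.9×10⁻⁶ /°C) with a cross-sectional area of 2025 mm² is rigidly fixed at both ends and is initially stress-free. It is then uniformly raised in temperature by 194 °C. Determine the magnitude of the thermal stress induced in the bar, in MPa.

σ ≈ 455 MPa (compressive)

The supports are rigid, so the total axial strain is zero. The restrained thermal strain is ε = αΔT = 11.9×10⁻⁶ × 194 = 2308.6×10⁻⁶.
σ = EαΔT = 197×10³ × 11.9×10⁻⁶ × 194 = 454.8 MPa (compressive; the bar is trying to expand).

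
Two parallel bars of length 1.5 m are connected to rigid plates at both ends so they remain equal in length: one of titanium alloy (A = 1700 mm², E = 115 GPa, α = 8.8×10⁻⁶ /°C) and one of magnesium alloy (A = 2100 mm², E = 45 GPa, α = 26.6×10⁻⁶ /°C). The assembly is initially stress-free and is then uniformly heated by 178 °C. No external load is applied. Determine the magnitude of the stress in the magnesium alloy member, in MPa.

Equilibrium of a rigid end plate with no external load gives equal and opposite internal forces ±P in the two members. Since α_{magnesium alloy} > α_{titanium alloy}, heating drives the magnesium alloy into compression and the titanium alloy into tension.
Compatibility of the two members (thermal + elastic change equal): (α₁ − α₂)ΔT = P·[1/(A₁E₁) + 1/(A₂E₂)].
|α₁ − α₂|·ΔT = 17.8×10⁻⁶ × 178 = 0.003168.
1/(A₁E₁) + 1/(A₂E₂) = 1/(1700×115×10³) + 1/(2100×45×10³) = 1.57×10⁻⁸ N⁻¹.
So P = 0.003168 / 1.57×10⁻⁸ = 201.8 kN.
σ_{magnesium alloy} = P/A₂ = 201800/2100 = 96.12 MPa, compressive.

σ ≈ 96.1 MPa (compressive)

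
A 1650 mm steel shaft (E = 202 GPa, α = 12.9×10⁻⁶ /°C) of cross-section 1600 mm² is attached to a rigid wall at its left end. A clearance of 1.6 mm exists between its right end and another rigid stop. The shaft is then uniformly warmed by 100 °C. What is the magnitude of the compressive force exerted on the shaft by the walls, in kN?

P ≈ 104 kN

Free thermal elongation = αΔT L = 12.9×10⁻⁶ × 100 × 1650 = 2.128 mm.
This exceeds the 1.6 mm gap, so the wall pushes back. The portion of expansion that must be recovered elastically is δ_free − gap = 2.128 − 1.6 = 0.5285 mm.
Compatibility: PL/(AE) = 0.5285 mm, so σ = P/A = E × (0.5285/1650) = 64.7 MPa.
P = σA = 64.7 × 1600 = 103.5 kN.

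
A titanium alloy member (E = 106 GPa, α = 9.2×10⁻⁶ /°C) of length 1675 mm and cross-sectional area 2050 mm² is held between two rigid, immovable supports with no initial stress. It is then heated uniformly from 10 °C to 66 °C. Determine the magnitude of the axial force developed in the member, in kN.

P ≈ 112 kN (compressive)

Full restraint means ε = 0, so the stress is σ = EαΔT = 106×10³ × 9.2×10⁻⁶ × 56 = 54.61 MPa.
Axial force P = σA = 54.61 × 2050 = 112000 N = 112 kN, compressive.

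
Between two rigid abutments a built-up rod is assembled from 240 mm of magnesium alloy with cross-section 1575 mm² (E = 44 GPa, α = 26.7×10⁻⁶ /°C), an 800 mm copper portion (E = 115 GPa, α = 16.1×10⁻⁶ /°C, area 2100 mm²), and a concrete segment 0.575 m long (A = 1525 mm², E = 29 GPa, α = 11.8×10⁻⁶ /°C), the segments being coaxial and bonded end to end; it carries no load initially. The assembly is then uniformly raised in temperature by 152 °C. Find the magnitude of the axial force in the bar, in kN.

Free thermal expansion of the whole bar: Σ αᵢΔT Lᵢ = 26.7×10⁻⁶×152×240 + 16.1×10⁻⁶×152×800 + 11.8×10⁻⁶×152×575 = 3.963 mm.
The walls prevent any net length change, so an axial force P (same in every segment) develops. Compatibility: P · Σ Lᵢ/(AᵢEᵢ) = δ_free.
The series flexibility is Σ Lᵢ/(AᵢEᵢ) = 240/(1575×44×10³) + 800/(2100×115×10³) + 575/(1525×29×10³) = 1.978×10⁻⁵ mm/N.
P = 3.963 / 1.978×10⁻⁵ = 200400 N = 200.4 kN, compressive.

P ≈ 200 kN (compressive)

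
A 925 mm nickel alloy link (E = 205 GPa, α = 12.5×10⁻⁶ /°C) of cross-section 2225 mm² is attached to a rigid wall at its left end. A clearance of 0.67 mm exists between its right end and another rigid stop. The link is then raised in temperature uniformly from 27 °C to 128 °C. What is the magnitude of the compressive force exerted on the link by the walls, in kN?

If the wall were absent the link would grow by αΔT L = 12.5×10⁻⁶ × 101 × 925 = 1.168 mm.
The gap closes (δ_free > 0.67 mm) and the wall then resists a further 1.168 − 0.67 = 0.4978 mm of expansion.
That suppressed elongation corresponds to σ = E·Δ/L = 205×10³ × 0.4978/925 = 110.3 MPa.
P = σA = 110.3 × 2225 = 245.5 kN.

P ≈ 245 kN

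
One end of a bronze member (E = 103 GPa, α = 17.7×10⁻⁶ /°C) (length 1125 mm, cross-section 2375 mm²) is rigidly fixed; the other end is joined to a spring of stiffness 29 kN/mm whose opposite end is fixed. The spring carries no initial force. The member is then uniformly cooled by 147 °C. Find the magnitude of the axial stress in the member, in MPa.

σ ≈ 31.5 MPa (tensile)

If the spring were absent the member would shorten by αΔT L = 17.7×10⁻⁶ × 147 × 1125 = 2.927 mm.
Let P be the tensile force in the spring. The member extends elastically by PL/(AE) and the spring stretches by P/k; together these equal δ_free.
So P = δ_free / [L/(AE) + 1/k] = 2.927 / [ 1125/(2375×103×10³) + 1/(29×10³) ].
P = 2.927 / 3.908×10⁻⁵ = 74900 N.
σ = P/A = 74900/2375 = 31.54 MPa.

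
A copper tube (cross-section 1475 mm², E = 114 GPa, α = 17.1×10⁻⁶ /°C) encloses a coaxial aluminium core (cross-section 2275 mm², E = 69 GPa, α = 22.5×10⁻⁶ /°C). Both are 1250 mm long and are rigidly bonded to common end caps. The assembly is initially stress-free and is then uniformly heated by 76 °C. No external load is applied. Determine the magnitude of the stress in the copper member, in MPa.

σ ≈ 22.6 MPa (tensile)

Both members must finish at the same length. With the larger α, the aluminium tends to over-expand; the plates restrain it, putting the aluminium in compression and the copper in tension. With no external load the two internal forces are equal and opposite, magnitude P.
Setting the final lengths equal and cancelling L: (α₁ − α₂)ΔT = P/(A₁E₁) + P/(A₂E₂).
|α₁ − α₂|·ΔT = 5.4×10⁻⁶ × 76 = 0.0004104.
1/(A₁E₁) + 1/(A₂E₂) = 1/(1475×114×10³) + 1/(2275×69×10³) = 1.232×10⁻⁸ N⁻¹.
So P = 0.0004104 / 1.232×10⁻⁸ = 33.32 kN.
σ_{copper} = P/A₁ = 33320/1475 = 22.59 MPa, tensile.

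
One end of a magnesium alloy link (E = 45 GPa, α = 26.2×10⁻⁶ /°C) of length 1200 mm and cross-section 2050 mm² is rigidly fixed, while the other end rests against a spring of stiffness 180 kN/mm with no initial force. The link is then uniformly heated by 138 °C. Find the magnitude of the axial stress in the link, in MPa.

The unrestrained thermal change is αΔT L = 26.2×10⁻⁶ × 138 × 1200 = 4.339 mm.
With a force P in the spring, the elastic change of the link is PL/(AE) and that of the spring is P/k; compatibility requires their sum to equal δ_free.
P [ L/(AE) + 1/k ] = δ_free → P [ 1200/(2050×45×10³) + 1/(180×10³) ] = 4.339.
P = 4.339 / 1.856×10⁻⁵ = 233700 N.
σ = P/A = 233700/2050 = 114 MPa.

σ ≈ 114 MPa (compressive)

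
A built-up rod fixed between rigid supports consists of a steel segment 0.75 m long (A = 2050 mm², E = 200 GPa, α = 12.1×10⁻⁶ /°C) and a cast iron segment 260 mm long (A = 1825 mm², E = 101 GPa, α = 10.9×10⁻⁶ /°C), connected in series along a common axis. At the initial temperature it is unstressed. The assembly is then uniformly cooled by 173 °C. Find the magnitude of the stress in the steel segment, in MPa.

If the supports were absent, the total length change would be Σ αᵢΔT Lᵢ = 12.1×10⁻⁶×173×750 + 10.9×10⁻⁶×173×260 = 2.06 mm.
Since the ends are fixed, an axial force P builds up, equal in every segment, with P · Σ Lᵢ/(AᵢEᵢ) = δ_free.
The series flexibility is Σ Lᵢ/(AᵢEᵢ) = 750/(2050×200×10³) + 260/(1825×101×10³) = 3.24×10⁻⁶ mm/N.
P = 2.06 / 3.24×10⁻⁶ = 635900 N = 635.9 kN, tensile.
σ_{steel} = P / A = 635900 / 2050 = 310.2 MPa.

σ ≈ 310 MPa (tensile)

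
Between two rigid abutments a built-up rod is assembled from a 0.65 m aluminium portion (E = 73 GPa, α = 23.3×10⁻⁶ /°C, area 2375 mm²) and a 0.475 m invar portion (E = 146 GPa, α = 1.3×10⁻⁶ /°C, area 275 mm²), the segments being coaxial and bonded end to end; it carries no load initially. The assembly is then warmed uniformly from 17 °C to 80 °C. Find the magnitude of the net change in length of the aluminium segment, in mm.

|ΔL| ≈ 0.715 mm

If the supports were absent, the total length change would be Σ αᵢΔT Lᵢ = 23.3×10⁻⁶×63×650 + 1.3×10⁻⁶×63×475 = 0.993 mm.
Since the ends are fixed, an axial force P builds up, equal in every segment, with P · Σ Lᵢ/(AᵢEᵢ) = δ_free.
The series flexibility is Σ Lᵢ/(AᵢEᵢ) = 650/(2375×73×10³) + 475/(275×146×10³) = 1.558×10⁻⁵ mm/N.
P = 0.993 / 1.558×10⁻⁵ = 63740 N = 63.74 kN, compressive.
For the aluminium segment, free thermal change = 23.3×10⁻⁶×63×650 = 0.9541 mm and elastic change from P = 63740×650/(2375×73×10³) = 0.239 mm; these oppose, so the net change is 0.715 mm (segment lengthens).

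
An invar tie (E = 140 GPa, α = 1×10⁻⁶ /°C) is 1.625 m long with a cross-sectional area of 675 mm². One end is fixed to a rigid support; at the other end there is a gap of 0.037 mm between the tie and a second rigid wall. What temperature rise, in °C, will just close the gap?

ΔT ≈ 22.8 °C

Contact occurs when the free expansion equals the gap: αΔT L = 0.037 mm.
ΔT = 0.037 / (1×10⁻⁶ × 1625) = 22.77 °C.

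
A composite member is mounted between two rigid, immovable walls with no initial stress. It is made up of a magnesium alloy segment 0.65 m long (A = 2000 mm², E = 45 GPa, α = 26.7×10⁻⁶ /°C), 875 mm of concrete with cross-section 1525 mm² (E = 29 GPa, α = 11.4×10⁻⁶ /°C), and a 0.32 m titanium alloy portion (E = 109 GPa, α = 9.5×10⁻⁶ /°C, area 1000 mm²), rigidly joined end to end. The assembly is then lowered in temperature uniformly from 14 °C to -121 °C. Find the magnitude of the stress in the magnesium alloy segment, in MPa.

If the supports were absent, the total length change would be Σ αᵢΔT Lᵢ = 26.7×10⁻⁶×135×650 + 11.4×10⁻⁶×135×875 + 9.5×10⁻⁶×135×320 = 4.1 mm.
Since the ends are fixed, an axial force P builds up, equal in every segment, with P · Σ Lᵢ/(AᵢEᵢ) = δ_free.
Σ Lᵢ/(AᵢEᵢ) = 650/(2000×45×10³) + 875/(1525×29×10³) + 320/(1000×109×10³) = 2.994×10⁻⁵ mm/N.
Hence P = δ_free / Σ(L/AE) = 4.1/2.994×10⁻⁵ = 136.9 kN (tensile).
σ_{magnesium alloy} = P / A = 136900 / 2000 = 68.46 MPa.

σ ≈ 68.5 MPa (tensile)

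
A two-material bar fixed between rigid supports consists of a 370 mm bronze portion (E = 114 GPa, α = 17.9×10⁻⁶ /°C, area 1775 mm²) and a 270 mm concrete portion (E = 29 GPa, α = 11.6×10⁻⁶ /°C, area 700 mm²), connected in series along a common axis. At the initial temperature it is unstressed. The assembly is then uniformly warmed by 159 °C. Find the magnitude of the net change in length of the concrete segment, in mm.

|ΔL| ≈ 0.866 mm

If the supports were absent, the total length change would be Σ αᵢΔT Lᵢ = 17.9×10⁻⁶×159×370 + 11.6×10⁻⁶×159×270 = 1.551 mm.
The walls prevent any net length change, so an axial force P (same in every segment) develops. Compatibility: P · Σ Lᵢ/(AᵢEᵢ) = δ_free.
Σ Lᵢ/(AᵢEᵢ) = 370/(1775×114×10³) + 270/(700×29×10³) = 1.513×10⁻⁵ mm/N.
So P = 1.551 / 1.513×10⁻⁵ = 102.5 kN, compressive.
For the concrete segment, free thermal change = 11.6×10⁻⁶×159×270 = 0.498 mm and elastic change from P = 102500×270/(700×29×10³) = 1.364 mm; these oppose, so the net change is 0.866 mm (segment shortens).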